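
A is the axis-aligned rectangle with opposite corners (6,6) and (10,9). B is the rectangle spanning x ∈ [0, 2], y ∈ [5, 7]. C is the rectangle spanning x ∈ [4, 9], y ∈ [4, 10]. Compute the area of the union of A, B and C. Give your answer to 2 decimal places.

37.00

By inclusion–exclusion:
Individual areas: |A| = 12, |B| = 4, |C| = 30.
|A∩B| = 0 (no overlap).
|A∩C|: x∈[6,9], y∈[6,9] → 3·3 = 9.
|B∩C| = 0 (no overlap).
|A∩B∩C| = 0.
|A ∪ B ∪ C| = 46 − 9 + 0 = 37.00.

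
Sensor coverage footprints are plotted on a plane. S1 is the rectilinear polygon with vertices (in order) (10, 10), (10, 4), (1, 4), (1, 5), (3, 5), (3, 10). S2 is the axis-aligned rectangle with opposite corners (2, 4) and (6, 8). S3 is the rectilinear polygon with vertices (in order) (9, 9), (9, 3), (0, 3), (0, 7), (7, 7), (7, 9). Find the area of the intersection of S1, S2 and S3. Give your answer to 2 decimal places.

The intersection is the polygon with vertices (2,5), (3,5), (3,7), (6,7), (6,4), (2,4).
By the shoelace formula its area is 10.00.

10.00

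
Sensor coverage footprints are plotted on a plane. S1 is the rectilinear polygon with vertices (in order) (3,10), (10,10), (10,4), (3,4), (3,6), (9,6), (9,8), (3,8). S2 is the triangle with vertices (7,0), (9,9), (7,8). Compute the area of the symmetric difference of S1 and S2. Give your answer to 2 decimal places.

31.78

|S1| = 30, |S2| = 8, |S1∩S2| = 3.1111.
|S1 △ S2| = |S1| + |S2| − 2·|S1∩S2| = 30 + 8 − 6.2222 = 31.78.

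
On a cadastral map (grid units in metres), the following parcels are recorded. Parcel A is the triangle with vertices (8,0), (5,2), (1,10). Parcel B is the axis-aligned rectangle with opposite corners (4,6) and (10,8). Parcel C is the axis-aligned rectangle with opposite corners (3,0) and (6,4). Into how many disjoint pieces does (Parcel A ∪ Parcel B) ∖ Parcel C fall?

3

(Parcel A ∪ Parcel B) ∖ Parcel C splits into 3 disjoint pieces (area 3.6, area 1.5238, area 12).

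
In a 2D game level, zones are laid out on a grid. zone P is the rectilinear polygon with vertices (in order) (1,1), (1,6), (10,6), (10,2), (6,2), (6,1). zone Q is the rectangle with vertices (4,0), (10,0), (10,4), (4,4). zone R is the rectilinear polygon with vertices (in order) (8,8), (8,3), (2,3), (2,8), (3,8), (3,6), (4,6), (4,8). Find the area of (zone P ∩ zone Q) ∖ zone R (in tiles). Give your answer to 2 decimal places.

10.00

|zone P ∩ zone Q| = 14.
|(zone P ∩ zone Q) ∩ zone R| = 4.
|(zone P ∩ zone Q) ∖ zone R| = 14 − 4 = 10.00.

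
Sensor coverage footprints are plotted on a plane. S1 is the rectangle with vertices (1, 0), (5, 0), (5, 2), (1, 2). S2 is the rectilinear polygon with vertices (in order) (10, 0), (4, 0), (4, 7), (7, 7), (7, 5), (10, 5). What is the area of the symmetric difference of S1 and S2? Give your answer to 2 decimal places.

|S1| = 8, |S2| = 36, |S1∩S2| = 2.
|S1 △ S2| = |S1| + |S2| − 2·|S1∩S2| = 8 + 36 − 4 = 40.00.

40.00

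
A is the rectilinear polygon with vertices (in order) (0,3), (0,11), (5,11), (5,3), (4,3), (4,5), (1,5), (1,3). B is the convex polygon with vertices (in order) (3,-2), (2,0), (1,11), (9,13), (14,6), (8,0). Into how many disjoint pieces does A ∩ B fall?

1

A ∩ B is a single connected region.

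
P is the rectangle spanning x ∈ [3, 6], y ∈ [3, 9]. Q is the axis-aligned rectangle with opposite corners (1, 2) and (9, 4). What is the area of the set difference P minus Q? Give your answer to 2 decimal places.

|P∩Q|: x∈[3,6], y∈[3,4] → 3·1 = 3.
|P| = 18.
|P ∖ Q| = |P| − |P∩Q| = 18 − 3 = 15.00.

15.00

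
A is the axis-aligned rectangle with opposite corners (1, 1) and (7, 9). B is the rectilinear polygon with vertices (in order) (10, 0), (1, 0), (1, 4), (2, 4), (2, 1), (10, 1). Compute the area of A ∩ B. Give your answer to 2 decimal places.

3.00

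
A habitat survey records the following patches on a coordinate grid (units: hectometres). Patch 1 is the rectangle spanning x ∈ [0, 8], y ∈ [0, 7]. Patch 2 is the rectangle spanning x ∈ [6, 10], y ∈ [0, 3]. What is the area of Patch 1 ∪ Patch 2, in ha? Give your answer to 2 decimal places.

62.00

By inclusion–exclusion:
Individual areas: |Patch 1| = 56, |Patch 2| = 12.
|Patch 1∩Patch 2|: x∈[6,8], y∈[0,3] → 2·3 = 6.
|Patch 1 ∪ Patch 2| = 68 − 6 = 62.00.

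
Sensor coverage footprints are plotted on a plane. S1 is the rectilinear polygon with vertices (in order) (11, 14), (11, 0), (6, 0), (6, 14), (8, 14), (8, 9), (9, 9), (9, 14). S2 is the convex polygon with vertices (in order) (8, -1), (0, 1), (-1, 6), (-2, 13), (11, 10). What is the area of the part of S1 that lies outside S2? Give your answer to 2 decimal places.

|S1| = 65, |S1∩S2| = 37.6713.
|S1 ∖ S2| = |S1| − |S1∩S2| = 65 − 37.6713 = 27.33.

27.33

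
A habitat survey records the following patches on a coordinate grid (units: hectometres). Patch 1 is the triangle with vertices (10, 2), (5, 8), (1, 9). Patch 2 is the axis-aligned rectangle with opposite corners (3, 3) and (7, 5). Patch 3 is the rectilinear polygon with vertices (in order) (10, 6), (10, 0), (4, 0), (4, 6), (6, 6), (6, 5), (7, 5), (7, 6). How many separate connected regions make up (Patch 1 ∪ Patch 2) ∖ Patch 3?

2

(Patch 1 ∪ Patch 2) ∖ Patch 3 splits into 2 disjoint pieces (area 6.8063, area 2).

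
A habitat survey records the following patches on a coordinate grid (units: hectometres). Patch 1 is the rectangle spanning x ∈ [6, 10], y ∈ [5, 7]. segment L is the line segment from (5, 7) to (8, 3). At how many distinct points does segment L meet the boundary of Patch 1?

The segment meets the boundary at (6.5,5), (6,5.667).

2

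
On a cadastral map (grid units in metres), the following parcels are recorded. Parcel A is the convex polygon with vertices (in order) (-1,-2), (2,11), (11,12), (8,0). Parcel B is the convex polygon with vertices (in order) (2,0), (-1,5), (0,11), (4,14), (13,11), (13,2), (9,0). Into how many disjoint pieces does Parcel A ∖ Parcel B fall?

Parcel A ∖ Parcel B splits into 2 disjoint pieces (area 12.4167, area 0.1122).

2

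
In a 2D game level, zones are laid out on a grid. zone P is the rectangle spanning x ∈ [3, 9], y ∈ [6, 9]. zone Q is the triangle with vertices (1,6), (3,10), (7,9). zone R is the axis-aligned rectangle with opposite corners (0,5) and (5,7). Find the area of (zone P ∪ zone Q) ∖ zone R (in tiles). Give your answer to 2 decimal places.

|zone P ∪ zone Q| = 23.
|(zone P ∪ zone Q) ∩ zone R| = 2.75.
|(zone P ∪ zone Q) ∖ zone R| = 23 − 2.75 = 20.25.

20.25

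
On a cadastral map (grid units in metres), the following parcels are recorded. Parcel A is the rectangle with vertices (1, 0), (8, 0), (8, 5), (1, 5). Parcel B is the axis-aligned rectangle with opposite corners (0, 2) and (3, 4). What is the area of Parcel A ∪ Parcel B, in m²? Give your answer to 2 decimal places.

By inclusion–exclusion:
Individual areas: |Parcel A| = 35, |Parcel B| = 6.
|Parcel A∩Parcel B|: x∈[1,3], y∈[2,4] → 2·2 = 4.
|Parcel A ∪ Parcel B| = 41 − 4 = 37.00.

37.00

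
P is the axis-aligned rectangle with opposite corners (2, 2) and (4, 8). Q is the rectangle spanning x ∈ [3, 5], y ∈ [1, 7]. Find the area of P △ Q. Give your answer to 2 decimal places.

14.00

|P∩Q|: x∈[3,4], y∈[2,7] → 1·5 = 5.
|P △ Q| = |P| + |Q| − 2·|P∩Q| = 12 + 12 − 10 = 14.00.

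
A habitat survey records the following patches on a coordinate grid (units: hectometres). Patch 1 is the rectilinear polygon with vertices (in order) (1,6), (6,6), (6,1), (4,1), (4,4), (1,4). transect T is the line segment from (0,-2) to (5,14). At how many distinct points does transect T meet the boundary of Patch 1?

2

The segment meets the boundary at (2.5,6), (1.875,4).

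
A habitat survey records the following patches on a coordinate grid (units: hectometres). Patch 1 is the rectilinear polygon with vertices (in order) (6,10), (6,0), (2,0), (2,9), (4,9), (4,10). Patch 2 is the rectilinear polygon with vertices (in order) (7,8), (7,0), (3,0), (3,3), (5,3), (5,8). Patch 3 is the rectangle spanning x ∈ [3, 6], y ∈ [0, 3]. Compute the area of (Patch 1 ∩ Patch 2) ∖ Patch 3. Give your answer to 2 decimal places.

5.00

|Patch 1 ∩ Patch 2| = 14.
|(Patch 1 ∩ Patch 2) ∩ Patch 3| = 9.
|(Patch 1 ∩ Patch 2) ∖ Patch 3| = 14 − 9 = 5.00.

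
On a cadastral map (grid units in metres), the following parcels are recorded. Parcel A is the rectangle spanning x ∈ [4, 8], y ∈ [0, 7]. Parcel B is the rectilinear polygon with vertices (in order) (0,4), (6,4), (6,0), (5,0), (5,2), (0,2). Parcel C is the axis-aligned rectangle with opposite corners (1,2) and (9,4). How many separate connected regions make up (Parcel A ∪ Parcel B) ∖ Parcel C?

(Parcel A ∪ Parcel B) ∖ Parcel C splits into 3 disjoint pieces (area 12, area 8, area 2).

3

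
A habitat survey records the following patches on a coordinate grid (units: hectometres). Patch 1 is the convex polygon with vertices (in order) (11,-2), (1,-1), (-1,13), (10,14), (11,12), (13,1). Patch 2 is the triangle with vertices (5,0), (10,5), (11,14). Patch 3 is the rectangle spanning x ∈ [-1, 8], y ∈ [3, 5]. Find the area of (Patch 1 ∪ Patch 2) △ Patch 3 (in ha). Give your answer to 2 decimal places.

|Patch 1 ∪ Patch 2| = 178.7797.
|(Patch 1 ∪ Patch 2) ∩ Patch 3| = 15.4286.
|(Patch 1 ∪ Patch 2) △ Patch 3| = 178.7797 + 18 − 30.8571 = 165.92.

165.92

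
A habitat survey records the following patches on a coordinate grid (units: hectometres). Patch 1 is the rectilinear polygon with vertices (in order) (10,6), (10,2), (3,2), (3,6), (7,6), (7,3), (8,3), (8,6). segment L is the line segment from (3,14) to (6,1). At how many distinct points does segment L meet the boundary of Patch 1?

2

The segment meets the boundary at (5.769,2), (4.846,6).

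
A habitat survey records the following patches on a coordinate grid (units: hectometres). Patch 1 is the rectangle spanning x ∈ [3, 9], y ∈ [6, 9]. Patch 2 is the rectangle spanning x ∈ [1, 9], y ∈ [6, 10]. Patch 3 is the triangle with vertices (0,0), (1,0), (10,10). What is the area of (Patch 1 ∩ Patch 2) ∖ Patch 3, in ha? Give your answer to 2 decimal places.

17.26

|Patch 1 ∩ Patch 2| = 18.
|(Patch 1 ∩ Patch 2) ∩ Patch 3| = 0.7444.
|(Patch 1 ∩ Patch 2) ∖ Patch 3| = 18 − 0.7444 = 17.26.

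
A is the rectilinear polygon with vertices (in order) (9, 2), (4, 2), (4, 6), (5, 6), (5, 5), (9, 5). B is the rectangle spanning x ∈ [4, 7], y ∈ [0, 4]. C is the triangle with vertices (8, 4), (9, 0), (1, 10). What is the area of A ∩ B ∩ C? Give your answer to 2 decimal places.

0.90

The intersection is the polygon with vertices (7,4), (7,2.5), (5.8,4).
By the shoelace formula its area is 0.90.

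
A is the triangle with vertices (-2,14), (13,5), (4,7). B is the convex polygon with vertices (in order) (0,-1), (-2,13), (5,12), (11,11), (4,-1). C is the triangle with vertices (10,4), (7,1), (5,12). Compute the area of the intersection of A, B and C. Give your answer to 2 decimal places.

5.21

The intersection is the polygon with vertices (8.131,6.082), (5.989,6.558), (5.449,9.531), (7.2,8.48), (8.405,6.552).
By the shoelace formula its area is 5.21.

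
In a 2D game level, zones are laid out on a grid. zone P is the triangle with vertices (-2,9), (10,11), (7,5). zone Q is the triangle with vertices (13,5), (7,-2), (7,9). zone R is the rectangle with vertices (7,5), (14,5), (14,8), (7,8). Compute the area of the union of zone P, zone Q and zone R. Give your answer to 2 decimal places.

By inclusion–exclusion:
Individual areas: |zone P| = 33, |zone Q| = 33, |zone R| = 21.
|zone P∩zone Q| = 3.
|zone P∩zone R| = 2.25.
|zone Q∩zone R| = 11.25.
|zone P∩zone Q∩zone R| = 2.25.
|zone P ∪ zone Q ∪ zone R| = 87 − 16.5 + 2.25 = 72.75.

72.75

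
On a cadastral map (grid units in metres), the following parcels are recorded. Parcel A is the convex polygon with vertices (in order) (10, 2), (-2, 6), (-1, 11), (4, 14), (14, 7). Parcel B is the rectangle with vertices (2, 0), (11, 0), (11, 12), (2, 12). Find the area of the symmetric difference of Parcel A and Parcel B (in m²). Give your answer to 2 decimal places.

72.60

|Parcel A| = 110, |Parcel B| = 108, |Parcel A∩Parcel B| = 72.7012.
|Parcel A △ Parcel B| = |Parcel A| + |Parcel B| − 2·|Parcel A∩Parcel B| = 110 + 108 − 145.4024 = 72.60.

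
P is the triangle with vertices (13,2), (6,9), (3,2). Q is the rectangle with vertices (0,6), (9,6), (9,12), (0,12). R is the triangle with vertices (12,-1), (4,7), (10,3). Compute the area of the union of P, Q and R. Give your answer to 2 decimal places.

84.82

By inclusion–exclusion:
Individual areas: |P| = 35, |Q| = 54, |R| = 8.
|P∩Q| = 6.4286.
|P∩R| = 5.6315.
|Q∩R| = 0.25.
|P∩Q∩R| = 0.1315.
|P ∪ Q ∪ R| = 97 − 12.3101 + 0.1315 = 84.82.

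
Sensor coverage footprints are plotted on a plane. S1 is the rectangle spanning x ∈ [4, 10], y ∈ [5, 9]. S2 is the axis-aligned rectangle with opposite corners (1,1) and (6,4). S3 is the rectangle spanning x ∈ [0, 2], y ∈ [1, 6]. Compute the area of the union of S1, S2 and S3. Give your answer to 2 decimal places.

By inclusion–exclusion:
Individual areas: |S1| = 24, |S2| = 15, |S3| = 10.
|S1∩S2| = 0 (no overlap).
|S1∩S3| = 0 (no overlap).
|S2∩S3|: x∈[1,2], y∈[1,4] → 1·3 = 3.
|S1∩S2∩S3| = 0.
|S1 ∪ S2 ∪ S3| = 49 − 3 + 0 = 46.00.

46.00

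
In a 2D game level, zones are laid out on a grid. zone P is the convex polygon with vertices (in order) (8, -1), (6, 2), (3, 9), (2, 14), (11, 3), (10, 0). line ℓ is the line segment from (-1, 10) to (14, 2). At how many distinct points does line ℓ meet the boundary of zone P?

2

The segment meets the boundary at (10.129,4.065), (3.63,7.531).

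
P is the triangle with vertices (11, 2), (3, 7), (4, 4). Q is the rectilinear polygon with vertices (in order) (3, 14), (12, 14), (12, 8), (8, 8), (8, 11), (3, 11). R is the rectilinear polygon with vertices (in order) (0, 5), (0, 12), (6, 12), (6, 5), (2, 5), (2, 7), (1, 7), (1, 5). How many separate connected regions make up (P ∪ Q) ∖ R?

(P ∪ Q) ∖ R splits into 2 disjoint pieces (area 6.9792, area 36).

2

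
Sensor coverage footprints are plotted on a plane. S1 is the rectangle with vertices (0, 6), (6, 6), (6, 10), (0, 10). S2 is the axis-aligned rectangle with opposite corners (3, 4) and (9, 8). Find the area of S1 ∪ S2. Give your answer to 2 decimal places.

42.00

By inclusion–exclusion:
Individual areas: |S1| = 24, |S2| = 24.
|S1∩S2|: x∈[3,6], y∈[6,8] → 3·2 = 6.
|S1 ∪ S2| = 48 − 6 = 42.00.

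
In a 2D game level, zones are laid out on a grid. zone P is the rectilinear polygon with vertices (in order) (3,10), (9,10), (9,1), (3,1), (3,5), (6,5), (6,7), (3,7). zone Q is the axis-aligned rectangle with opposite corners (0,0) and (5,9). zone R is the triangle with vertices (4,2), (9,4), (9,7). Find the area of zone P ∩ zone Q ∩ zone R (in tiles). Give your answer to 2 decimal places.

0.30

The intersection is the polygon with vertices (5,2.4), (4,2), (5,3).
By the shoelace formula its area is 0.30.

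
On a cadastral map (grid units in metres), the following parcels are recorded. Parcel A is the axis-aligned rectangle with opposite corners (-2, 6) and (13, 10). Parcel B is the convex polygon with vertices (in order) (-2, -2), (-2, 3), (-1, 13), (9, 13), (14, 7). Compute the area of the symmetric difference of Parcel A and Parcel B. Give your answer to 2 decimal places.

95.04

|Parcel A| = 60, |Parcel B| = 148, |Parcel A∩Parcel B| = 56.4799.
|Parcel A △ Parcel B| = |Parcel A| + |Parcel B| − 2·|Parcel A∩Parcel B| = 60 + 148 − 112.9597 = 95.04.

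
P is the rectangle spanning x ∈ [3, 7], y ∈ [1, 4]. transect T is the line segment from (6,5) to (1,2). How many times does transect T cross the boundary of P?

2

The segment meets the boundary at (3,3.2), (4.333,4).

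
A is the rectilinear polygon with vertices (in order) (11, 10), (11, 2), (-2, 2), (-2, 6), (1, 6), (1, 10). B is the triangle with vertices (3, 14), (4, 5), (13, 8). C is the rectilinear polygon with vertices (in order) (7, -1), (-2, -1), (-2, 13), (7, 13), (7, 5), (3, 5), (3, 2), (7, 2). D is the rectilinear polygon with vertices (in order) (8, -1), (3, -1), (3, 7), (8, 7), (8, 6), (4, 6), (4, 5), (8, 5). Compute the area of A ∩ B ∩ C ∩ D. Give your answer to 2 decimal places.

3.22

The intersection is the polygon with vertices (3.778,7), (7,7), (7,6), (4,6), (4,5).
By the shoelace formula its area is 3.22.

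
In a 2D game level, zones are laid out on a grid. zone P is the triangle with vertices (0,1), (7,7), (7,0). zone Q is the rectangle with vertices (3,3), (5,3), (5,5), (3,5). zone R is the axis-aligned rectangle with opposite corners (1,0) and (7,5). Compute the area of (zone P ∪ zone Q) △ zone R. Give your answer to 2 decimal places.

|zone P ∪ zone Q| = 25.6905.
|(zone P ∪ zone Q) ∩ zone R| = 22.8571.
|(zone P ∪ zone Q) △ zone R| = 25.6905 + 30 − 45.7143 = 9.98.

9.98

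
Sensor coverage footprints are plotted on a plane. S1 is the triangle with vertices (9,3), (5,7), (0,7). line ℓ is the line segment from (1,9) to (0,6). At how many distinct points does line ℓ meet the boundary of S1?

The segment meets the boundary at (0.29,6.871), (0.333,7).

2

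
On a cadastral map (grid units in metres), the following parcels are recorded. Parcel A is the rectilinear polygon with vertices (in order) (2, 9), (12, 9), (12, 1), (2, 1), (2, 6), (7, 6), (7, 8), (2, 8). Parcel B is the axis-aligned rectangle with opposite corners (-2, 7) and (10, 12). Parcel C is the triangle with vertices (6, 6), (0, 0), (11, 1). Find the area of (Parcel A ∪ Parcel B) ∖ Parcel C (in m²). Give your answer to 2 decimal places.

94.50

|Parcel A ∪ Parcel B| = 119.
|(Parcel A ∪ Parcel B) ∩ Parcel C| = 24.5.
|(Parcel A ∪ Parcel B) ∖ Parcel C| = 119 − 24.5 = 94.50.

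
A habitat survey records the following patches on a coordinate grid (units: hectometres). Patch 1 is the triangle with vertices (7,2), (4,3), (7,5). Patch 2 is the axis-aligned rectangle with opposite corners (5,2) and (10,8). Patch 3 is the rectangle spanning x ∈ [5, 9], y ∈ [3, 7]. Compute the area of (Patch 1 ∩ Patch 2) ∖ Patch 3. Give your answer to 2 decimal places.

1.33

|Patch 1 ∩ Patch 2| = 4.
|(Patch 1 ∩ Patch 2) ∩ Patch 3| = 2.6667.
|(Patch 1 ∩ Patch 2) ∖ Patch 3| = 4 − 2.6667 = 1.33.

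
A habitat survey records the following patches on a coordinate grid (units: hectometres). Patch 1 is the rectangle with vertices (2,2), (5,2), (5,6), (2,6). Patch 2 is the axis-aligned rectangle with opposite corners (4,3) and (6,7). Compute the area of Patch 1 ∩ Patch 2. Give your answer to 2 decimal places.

|Patch 1∩Patch 2|: x∈[4,5], y∈[3,6] → 1·3 = 3.

3.00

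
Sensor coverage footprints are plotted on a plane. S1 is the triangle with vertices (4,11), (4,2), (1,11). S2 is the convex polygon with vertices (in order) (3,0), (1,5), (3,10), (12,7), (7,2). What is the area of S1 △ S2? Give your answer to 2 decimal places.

|S1| = 13.5, |S2| = 60, |S1∩S2| = 8.6061.
|S1 △ S2| = |S1| + |S2| − 2·|S1∩S2| = 13.5 + 60 − 17.2121 = 56.29.

56.29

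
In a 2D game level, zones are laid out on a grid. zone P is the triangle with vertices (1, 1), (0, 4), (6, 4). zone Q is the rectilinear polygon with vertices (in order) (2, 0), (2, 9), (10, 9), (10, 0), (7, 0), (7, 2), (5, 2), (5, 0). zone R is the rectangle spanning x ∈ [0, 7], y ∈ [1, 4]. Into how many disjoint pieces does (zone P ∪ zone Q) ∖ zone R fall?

(zone P ∪ zone Q) ∖ zone R splits into 2 disjoint pieces (area 52, area 3).

2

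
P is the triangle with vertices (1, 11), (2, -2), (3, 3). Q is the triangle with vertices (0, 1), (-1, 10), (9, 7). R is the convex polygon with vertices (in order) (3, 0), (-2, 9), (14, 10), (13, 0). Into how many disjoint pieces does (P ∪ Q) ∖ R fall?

2

(P ∪ Q) ∖ R splits into 2 disjoint pieces (area 1.409, area 6.9599).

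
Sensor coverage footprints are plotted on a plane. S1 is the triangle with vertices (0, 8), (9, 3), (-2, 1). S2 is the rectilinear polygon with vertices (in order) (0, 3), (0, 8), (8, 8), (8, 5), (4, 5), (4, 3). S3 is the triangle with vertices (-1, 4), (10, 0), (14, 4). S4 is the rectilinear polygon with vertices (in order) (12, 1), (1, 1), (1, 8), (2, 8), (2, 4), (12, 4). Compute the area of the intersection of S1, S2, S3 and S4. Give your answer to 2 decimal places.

The intersection is the polygon with vertices (1.75,3), (1,3.273), (1,4), (2,4), (4,4), (4,3).
By the shoelace formula its area is 2.90.

2.90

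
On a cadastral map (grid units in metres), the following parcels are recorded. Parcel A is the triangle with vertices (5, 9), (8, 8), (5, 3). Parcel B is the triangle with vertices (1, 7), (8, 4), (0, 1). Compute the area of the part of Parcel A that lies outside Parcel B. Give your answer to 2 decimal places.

|Parcel A| = 9, |Parcel A∩Parcel B| = 1.2468.
|Parcel A ∖ Parcel B| = |Parcel A| − |Parcel A∩Parcel B| = 9 − 1.2468 = 7.75.

7.75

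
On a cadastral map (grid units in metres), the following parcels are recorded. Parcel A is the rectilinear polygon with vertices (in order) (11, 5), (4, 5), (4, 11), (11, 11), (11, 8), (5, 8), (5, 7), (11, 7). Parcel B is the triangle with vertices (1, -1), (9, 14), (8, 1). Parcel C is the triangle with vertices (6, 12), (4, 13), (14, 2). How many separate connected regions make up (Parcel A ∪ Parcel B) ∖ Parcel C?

(Parcel A ∪ Parcel B) ∖ Parcel C splits into 3 disjoint pieces (area 52.2139, area 11.0538, area 0.625).

3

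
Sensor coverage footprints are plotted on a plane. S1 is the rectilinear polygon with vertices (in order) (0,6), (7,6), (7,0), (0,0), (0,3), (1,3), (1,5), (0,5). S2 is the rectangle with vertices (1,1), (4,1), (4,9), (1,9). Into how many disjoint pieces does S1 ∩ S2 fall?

1

S1 ∩ S2 is a single connected region.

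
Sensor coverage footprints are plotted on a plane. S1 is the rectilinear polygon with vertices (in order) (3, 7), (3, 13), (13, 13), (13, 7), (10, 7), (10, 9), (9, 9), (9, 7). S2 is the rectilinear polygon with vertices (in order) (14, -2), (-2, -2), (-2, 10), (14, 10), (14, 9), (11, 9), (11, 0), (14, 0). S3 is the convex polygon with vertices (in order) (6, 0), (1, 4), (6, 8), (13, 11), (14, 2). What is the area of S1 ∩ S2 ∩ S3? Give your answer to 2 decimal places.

10.96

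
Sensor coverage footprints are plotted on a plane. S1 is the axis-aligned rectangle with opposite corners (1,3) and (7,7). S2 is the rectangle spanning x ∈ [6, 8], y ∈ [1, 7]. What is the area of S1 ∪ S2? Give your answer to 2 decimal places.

By inclusion–exclusion:
Individual areas: |S1| = 24, |S2| = 12.
|S1∩S2|: x∈[6,7], y∈[3,7] → 1·4 = 4.
|S1 ∪ S2| = 36 − 4 = 32.00.

32.00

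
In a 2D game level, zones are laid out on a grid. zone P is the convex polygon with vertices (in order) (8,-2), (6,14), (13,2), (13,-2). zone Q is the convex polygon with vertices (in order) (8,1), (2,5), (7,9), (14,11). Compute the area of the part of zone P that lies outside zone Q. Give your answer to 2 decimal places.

|zone P| = 54, |zone P∩zone Q| = 20.1756.
|zone P ∖ zone Q| = |zone P| − |zone P∩zone Q| = 54 − 20.1756 = 33.82.

33.82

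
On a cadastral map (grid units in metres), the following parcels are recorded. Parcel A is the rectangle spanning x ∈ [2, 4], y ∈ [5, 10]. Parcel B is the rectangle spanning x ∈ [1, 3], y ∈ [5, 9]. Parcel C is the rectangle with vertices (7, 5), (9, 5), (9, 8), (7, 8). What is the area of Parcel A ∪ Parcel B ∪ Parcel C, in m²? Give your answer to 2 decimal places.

20.00

By inclusion–exclusion:
Individual areas: |Parcel A| = 10, |Parcel B| = 8, |Parcel C| = 6.
|Parcel A∩Parcel B|: x∈[2,3], y∈[5,9] → 1·4 = 4.
|Parcel A∩Parcel C| = 0 (no overlap).
|Parcel B∩Parcel C| = 0 (no overlap).
|Parcel A∩Parcel B∩Parcel C| = 0.
|Parcel A ∪ Parcel B ∪ Parcel C| = 24 − 4 + 0 = 20.00.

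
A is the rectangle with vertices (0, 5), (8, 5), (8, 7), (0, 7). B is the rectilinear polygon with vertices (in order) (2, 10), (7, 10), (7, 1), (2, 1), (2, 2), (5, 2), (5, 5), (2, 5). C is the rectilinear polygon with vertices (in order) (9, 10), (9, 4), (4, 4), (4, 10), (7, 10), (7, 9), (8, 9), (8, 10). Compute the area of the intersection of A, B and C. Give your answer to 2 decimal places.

The intersection is the polygon with vertices (7,5), (5,5), (4,5), (4,7), (7,7).
By the shoelace formula its area is 6.00.

6.00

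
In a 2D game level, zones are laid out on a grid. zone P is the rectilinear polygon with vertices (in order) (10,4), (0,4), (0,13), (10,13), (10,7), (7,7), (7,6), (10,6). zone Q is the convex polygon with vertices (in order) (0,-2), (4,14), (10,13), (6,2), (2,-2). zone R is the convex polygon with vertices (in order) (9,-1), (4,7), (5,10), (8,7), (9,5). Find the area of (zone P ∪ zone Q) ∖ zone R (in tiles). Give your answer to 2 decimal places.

98.05

|zone P ∪ zone Q| = 114.9886.
|(zone P ∪ zone Q) ∩ zone R| = 16.9412.
|(zone P ∪ zone Q) ∖ zone R| = 114.9886 − 16.9412 = 98.05.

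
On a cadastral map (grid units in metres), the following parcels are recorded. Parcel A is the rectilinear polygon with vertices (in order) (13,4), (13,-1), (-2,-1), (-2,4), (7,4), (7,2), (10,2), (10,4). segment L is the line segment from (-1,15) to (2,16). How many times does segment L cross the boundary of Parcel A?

0

The segment lies entirely outside Parcel A and never meets its boundary.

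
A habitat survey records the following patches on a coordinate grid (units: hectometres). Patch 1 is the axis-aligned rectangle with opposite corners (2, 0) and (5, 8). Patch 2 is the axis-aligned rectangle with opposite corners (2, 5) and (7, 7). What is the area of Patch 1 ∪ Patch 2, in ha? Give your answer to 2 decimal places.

By inclusion–exclusion:
Individual areas: |Patch 1| = 24, |Patch 2| = 10.
|Patch 1∩Patch 2|: x∈[2,5], y∈[5,7] → 3·2 = 6.
|Patch 1 ∪ Patch 2| = 34 − 6 = 28.00.

28.00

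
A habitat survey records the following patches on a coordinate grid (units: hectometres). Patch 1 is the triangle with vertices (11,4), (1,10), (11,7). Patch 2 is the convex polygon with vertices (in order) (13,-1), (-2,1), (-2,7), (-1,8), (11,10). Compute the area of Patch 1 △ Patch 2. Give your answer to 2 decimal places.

111.83

|Patch 1| = 15, |Patch 2| = 124.5, |Patch 1∩Patch 2| = 13.8354.
|Patch 1 △ Patch 2| = |Patch 1| + |Patch 2| − 2·|Patch 1∩Patch 2| = 15 + 124.5 − 27.6708 = 111.83.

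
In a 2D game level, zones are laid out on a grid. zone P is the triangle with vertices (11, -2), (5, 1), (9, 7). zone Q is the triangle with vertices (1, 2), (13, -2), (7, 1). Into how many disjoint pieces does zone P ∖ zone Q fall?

2

zone P ∖ zone Q splits into 2 disjoint pieces (area 1.28, area 18.825).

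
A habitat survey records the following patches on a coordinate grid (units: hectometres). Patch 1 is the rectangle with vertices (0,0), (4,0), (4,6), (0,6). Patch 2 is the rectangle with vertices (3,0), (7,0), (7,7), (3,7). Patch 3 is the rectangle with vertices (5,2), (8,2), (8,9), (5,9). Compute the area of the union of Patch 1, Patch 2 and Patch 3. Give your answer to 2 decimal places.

57.00

By inclusion–exclusion:
Individual areas: |Patch 1| = 24, |Patch 2| = 28, |Patch 3| = 21.
|Patch 1∩Patch 2|: x∈[3,4], y∈[0,6] → 1·6 = 6.
|Patch 1∩Patch 3| = 0 (no overlap).
|Patch 2∩Patch 3|: x∈[5,7], y∈[2,7] → 2·5 = 10.
|Patch 1∩Patch 2∩Patch 3| = 0.
|Patch 1 ∪ Patch 2 ∪ Patch 3| = 73 − 16 + 0 = 57.00.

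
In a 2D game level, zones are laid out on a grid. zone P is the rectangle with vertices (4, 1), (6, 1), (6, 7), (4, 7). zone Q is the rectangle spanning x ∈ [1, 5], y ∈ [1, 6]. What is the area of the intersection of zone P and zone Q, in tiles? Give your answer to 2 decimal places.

5.00

|zone P∩zone Q|: x∈[4,5], y∈[1,6] → 1·5 = 5.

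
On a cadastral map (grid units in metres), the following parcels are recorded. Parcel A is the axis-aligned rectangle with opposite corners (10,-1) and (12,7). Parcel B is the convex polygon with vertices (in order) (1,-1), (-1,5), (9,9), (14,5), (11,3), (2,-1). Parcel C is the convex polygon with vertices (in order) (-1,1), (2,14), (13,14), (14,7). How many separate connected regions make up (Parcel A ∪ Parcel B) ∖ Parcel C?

2

(Parcel A ∪ Parcel B) ∖ Parcel C splits into 2 disjoint pieces (area 44.7974, area 0.943).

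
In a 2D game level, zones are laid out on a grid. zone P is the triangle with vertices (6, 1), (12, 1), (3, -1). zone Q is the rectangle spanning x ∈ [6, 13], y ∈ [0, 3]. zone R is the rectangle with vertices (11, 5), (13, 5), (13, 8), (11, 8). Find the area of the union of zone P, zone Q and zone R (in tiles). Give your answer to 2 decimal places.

29.25

By inclusion–exclusion:
Individual areas: |zone P| = 6, |zone Q| = 21, |zone R| = 6.
|zone P∩zone Q| = 3.75.
|zone P∩zone R| = 0.
|zone Q∩zone R| = 0 (no overlap).
|zone P∩zone Q∩zone R| = 0.
|zone P ∪ zone Q ∪ zone R| = 33 − 3.75 + 0 = 29.25.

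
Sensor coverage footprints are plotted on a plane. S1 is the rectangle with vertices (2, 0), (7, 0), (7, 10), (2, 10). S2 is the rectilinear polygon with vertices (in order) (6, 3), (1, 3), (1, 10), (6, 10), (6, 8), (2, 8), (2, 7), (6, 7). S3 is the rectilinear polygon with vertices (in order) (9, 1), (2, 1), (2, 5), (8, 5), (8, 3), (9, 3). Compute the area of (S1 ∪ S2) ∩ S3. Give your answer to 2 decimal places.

The region (S1 ∪ S2) ∩ S3 is the polygon with vertices (7,1), (2,1), (2,3), (2,5), (7,5).
By the shoelace formula its area is 20.00.

20.00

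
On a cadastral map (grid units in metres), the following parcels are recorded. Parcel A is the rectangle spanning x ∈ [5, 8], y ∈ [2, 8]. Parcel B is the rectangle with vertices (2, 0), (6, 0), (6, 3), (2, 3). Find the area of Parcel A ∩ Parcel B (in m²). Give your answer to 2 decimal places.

|Parcel A∩Parcel B|: x∈[5,6], y∈[2,3] → 1·1 = 1.

1.00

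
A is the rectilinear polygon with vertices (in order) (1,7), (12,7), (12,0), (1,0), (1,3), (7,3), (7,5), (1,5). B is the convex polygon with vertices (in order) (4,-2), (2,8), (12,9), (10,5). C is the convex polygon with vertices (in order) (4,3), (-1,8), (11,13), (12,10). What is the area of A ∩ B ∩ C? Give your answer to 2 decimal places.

10.06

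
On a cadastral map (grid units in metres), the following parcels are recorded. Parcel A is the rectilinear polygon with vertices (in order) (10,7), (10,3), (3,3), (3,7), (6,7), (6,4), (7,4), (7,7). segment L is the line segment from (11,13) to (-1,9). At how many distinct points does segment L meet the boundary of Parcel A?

The segment lies entirely outside Parcel A and never meets its boundary.

0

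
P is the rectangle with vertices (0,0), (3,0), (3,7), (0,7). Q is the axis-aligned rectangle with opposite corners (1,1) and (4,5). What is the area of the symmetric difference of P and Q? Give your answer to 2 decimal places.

17.00

|P∩Q|: x∈[1,3], y∈[1,5] → 2·4 = 8.
|P △ Q| = |P| + |Q| − 2·|P∩Q| = 21 + 12 − 16 = 17.00.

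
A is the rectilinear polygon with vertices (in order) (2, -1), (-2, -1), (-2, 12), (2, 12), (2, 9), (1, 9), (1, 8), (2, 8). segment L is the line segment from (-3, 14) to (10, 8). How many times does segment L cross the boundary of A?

The segment meets the boundary at (2,11.692), (1.333,12).

2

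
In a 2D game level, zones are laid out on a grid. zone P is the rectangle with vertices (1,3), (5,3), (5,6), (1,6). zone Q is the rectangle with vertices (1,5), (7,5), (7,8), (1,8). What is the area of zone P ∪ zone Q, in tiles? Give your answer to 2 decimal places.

26.00

By inclusion–exclusion:
Individual areas: |zone P| = 12, |zone Q| = 18.
|zone P∩zone Q|: x∈[1,5], y∈[5,6] → 4·1 = 4.
|zone P ∪ zone Q| = 30 − 4 = 26.00.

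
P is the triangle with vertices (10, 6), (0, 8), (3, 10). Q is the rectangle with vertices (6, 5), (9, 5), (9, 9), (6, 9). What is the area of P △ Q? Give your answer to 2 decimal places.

|P| = 13, |Q| = 12, |P∩Q| = 2.7857.
|P △ Q| = |P| + |Q| − 2·|P∩Q| = 13 + 12 − 5.5714 = 19.43.

19.43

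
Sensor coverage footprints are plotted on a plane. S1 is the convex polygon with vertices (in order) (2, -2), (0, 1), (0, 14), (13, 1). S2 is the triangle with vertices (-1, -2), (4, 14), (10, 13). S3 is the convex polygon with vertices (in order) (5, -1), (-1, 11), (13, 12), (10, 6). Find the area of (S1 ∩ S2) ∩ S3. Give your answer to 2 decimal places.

17.86

The region (S1 ∩ S2) ∩ S3 is the polygon with vertices (3.048,10.952), (6.192,7.808), (2.865,3.27), (1.5,6).
By the shoelace formula its area is 17.86.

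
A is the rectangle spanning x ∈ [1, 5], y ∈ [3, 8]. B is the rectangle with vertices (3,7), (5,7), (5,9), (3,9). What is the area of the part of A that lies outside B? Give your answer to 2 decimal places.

18.00

|A∩B|: x∈[3,5], y∈[7,8] → 2·1 = 2.
|A| = 20.
|A ∖ B| = |A| − |A∩B| = 20 − 2 = 18.00.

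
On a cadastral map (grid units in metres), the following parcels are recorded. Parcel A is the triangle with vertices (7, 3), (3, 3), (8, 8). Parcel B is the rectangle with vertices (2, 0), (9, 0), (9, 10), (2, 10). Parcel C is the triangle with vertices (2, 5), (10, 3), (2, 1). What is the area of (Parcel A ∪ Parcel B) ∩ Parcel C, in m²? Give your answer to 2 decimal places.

15.75

The region (Parcel A ∪ Parcel B) ∩ Parcel C is the polygon with vertices (2,5), (9,3.25), (9,2.75), (2,1).
By the shoelace formula its area is 15.75.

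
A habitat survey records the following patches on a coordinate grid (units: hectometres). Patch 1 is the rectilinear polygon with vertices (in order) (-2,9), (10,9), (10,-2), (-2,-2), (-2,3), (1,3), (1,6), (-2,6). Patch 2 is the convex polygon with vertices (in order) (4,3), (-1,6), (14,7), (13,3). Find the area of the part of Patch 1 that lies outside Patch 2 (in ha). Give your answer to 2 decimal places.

94.67

|Patch 1| = 123, |Patch 1∩Patch 2| = 28.3333.
|Patch 1 ∖ Patch 2| = |Patch 1| − |Patch 1∩Patch 2| = 123 − 28.3333 = 94.67.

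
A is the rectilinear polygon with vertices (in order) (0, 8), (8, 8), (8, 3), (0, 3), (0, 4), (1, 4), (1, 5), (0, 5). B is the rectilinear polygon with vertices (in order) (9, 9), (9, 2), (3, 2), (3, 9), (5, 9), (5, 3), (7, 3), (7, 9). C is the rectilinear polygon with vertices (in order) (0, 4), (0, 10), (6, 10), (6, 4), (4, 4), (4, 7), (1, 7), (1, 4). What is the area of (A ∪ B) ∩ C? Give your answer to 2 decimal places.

16.00

|A ∪ B| = 54.
|(A ∪ B) ∩ C| = 16.00.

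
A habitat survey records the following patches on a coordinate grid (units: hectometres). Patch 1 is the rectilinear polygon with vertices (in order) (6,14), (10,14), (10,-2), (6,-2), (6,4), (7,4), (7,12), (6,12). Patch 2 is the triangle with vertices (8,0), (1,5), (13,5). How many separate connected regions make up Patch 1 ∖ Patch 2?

2

Patch 1 ∖ Patch 2 splits into 2 disjoint pieces (area 29, area 11.4286).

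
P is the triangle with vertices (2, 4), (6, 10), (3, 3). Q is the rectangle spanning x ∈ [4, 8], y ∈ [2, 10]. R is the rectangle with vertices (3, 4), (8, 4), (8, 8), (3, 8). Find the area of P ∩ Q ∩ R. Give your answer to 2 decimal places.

The intersection is the polygon with vertices (4,5.333), (4,7), (4.667,8), (5.143,8).
By the shoelace formula its area is 1.19.

1.19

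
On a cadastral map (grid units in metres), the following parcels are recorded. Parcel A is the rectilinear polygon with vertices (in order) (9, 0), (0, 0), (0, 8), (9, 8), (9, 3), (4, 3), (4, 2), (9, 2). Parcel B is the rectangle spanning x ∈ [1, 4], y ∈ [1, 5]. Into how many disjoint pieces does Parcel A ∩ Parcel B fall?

Parcel A ∩ Parcel B is a single connected region.

1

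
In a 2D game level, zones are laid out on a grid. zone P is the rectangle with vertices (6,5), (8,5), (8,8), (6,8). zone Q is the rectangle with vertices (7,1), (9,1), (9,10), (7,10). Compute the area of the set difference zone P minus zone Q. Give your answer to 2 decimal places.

3.00

|zone P∩zone Q|: x∈[7,8], y∈[5,8] → 1·3 = 3.
|zone P| = 6.
|zone P ∖ zone Q| = |zone P| − |zone P∩zone Q| = 6 − 3 = 3.00.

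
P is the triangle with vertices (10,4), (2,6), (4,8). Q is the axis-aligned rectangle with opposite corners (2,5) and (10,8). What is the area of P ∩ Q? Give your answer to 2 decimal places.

The intersection is the polygon with vertices (2,6), (4,8), (8.5,5), (6,5).
By the shoelace formula its area is 8.75.

8.75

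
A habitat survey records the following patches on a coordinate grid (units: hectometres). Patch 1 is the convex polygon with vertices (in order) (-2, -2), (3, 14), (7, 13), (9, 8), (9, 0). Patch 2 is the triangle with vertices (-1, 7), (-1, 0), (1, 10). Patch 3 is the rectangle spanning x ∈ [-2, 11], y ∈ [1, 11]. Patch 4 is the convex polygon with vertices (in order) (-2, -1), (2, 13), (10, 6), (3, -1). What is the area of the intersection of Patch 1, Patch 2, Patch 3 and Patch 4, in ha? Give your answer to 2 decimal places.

0.30

The intersection is the polygon with vertices (-1,1), (-1,1.2), (-0.333,3.333), (-0.8,1).
By the shoelace formula its area is 0.30.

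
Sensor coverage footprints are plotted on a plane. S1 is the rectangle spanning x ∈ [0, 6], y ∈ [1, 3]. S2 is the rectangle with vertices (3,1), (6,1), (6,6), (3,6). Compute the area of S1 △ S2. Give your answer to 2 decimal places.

15.00

|S1∩S2|: x∈[3,6], y∈[1,3] → 3·2 = 6.
|S1 △ S2| = |S1| + |S2| − 2·|S1∩S2| = 12 + 15 − 12 = 15.00.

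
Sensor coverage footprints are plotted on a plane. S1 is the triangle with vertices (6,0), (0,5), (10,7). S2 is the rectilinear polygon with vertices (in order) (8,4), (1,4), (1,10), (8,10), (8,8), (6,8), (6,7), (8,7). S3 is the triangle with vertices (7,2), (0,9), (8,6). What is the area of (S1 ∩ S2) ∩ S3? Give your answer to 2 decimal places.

The region (S1 ∩ S2) ∩ S3 is the polygon with vertices (6.957,6.391), (8,6), (7.5,4), (5,4), (3.333,5.667).
By the shoelace formula its area is 7.75.

7.75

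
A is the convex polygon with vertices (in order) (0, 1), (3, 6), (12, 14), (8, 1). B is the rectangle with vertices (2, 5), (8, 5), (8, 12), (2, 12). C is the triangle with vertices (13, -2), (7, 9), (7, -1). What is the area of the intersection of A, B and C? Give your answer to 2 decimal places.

The intersection is the polygon with vertices (8,5), (7,5), (7,9), (8,7.167).
By the shoelace formula its area is 3.08.

3.08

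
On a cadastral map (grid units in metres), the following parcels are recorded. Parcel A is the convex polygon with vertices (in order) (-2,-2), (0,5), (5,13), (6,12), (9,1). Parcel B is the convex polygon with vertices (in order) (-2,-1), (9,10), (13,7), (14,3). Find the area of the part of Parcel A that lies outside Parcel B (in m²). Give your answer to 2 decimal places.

|Parcel A| = 85.5, |Parcel A∩Parcel B| = 36.7221.
|Parcel A ∖ Parcel B| = |Parcel A| − |Parcel A∩Parcel B| = 85.5 − 36.7221 = 48.78.

48.78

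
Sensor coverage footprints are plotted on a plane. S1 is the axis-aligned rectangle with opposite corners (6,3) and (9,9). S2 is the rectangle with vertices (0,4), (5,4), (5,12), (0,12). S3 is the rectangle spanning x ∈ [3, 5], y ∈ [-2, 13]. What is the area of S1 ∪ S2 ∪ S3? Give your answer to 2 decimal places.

By inclusion–exclusion:
Individual areas: |S1| = 18, |S2| = 40, |S3| = 30.
|S1∩S2| = 0 (no overlap).
|S1∩S3| = 0 (no overlap).
|S2∩S3|: x∈[3,5], y∈[4,12] → 2·8 = 16.
|S1∩S2∩S3| = 0.
|S1 ∪ S2 ∪ S3| = 88 − 16 + 0 = 72.00.

72.00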